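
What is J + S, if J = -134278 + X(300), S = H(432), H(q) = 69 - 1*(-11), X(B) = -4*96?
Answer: -134582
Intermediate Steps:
X(B) = -384
H(q) = 80 (H(q) = 69 + 11 = 80)
S = 80
J = -134662 (J = -134278 - 384 = -134662)
J + S = -134662 + 80 = -134582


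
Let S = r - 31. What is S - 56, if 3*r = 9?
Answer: -84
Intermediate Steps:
r = 3 (r = (1/3)*9 = 3)
S = -28 (S = 3 - 31 = -28)
S - 56 = -28 - 56 = -84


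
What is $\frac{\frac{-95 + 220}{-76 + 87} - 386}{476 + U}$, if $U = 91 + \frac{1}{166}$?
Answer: $- \frac{684086}{1035353} \approx -0.66073$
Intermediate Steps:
$U = \frac{15107}{166}$ ($U = 91 + \frac{1}{166} = \frac{15107}{166} \approx 91.006$)
$\frac{\frac{-95 + 220}{-76 + 87} - 386}{476 + U} = \frac{\frac{-95 + 220}{-76 + 87} - 386}{476 + \frac{15107}{166}} = \frac{\frac{125}{11} - 386}{\frac{94123}{166}} = \left(125 \cdot \frac{1}{11} - 386\right) \frac{166}{94123} = \left(\frac{125}{11} - 386\right) \frac{166}{94123} = \left(- \frac{4121}{11}\right) \frac{166}{94123} = - \frac{684086}{1035353}$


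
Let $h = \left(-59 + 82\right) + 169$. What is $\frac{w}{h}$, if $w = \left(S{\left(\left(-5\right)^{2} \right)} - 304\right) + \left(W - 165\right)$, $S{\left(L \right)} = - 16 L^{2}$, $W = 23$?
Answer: $- \frac{1741}{32} \approx -54.406$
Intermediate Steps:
$w = -10446$ ($w = \left(- 16 \left(\left(-5\right)^{2}\right)^{2} - 304\right) + \left(23 - 165\right) = \left(- 16 \cdot 25^{2} - 304\right) + \left(23 - 165\right) = \left(\left(-16\right) 625 - 304\right) - 142 = \left(-10000 - 304\right) - 142 = -10304 - 142 = -10446$)
$h = 192$ ($h = 23 + 169 = 192$)
$\frac{w}{h} = - \frac{10446}{192} = \left(-10446\right) \frac{1}{192} = - \frac{1741}{32}$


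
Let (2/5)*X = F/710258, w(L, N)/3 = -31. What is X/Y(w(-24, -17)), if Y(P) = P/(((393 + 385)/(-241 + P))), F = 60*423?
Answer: 4113675/1838502833 ≈ 0.0022375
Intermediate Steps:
w(L, N) = -93 (w(L, N) = 3*(-31) = -93)
F = 25380
X = 31725/355129 (X = 5*(25380/710258)/2 = 5*(25380*(1/710258))/2 = (5/2)*(12690/355129) = 31725/355129 ≈ 0.089334)
Y(P) = P*(-241/778 + P/778) (Y(P) = P/((778/(-241 + P))) = P*(-241/778 + P/778))
X/Y(w(-24, -17)) = 31725/(355129*(((1/778)*(-93)*(-241 - 93)))) = 31725/(355129*(((1/778)*(-93)*(-334)))) = 31725/(355129*(15531/389)) = (31725/355129)*(389/15531) = 4113675/1838502833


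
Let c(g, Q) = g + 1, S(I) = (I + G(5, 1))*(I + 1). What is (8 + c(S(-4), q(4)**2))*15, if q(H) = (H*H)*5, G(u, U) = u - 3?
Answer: 225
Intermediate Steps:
G(u, U) = -3 + u
q(H) = 5*H**2 (q(H) = H**2*5 = 5*H**2)
S(I) = (1 + I)*(2 + I) (S(I) = (I + (-3 + 5))*(I + 1) = (I + 2)*(1 + I) = (2 + I)*(1 + I) = (1 + I)*(2 + I))
c(g, Q) = 1 + g
(8 + c(S(-4), q(4)**2))*15 = (8 + (1 + (2 + (-4)**2 + 3*(-4))))*15 = (8 + (1 + (2 + 16 - 12)))*15 = (8 + (1 + 6))*15 = (8 + 7)*15 = 15*15 = 225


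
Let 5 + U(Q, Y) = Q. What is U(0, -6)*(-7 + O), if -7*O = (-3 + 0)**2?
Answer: 290/7 ≈ 41.429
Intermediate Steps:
U(Q, Y) = -5 + Q
O = -9/7 (O = -(-3 + 0)**2/7 = -1/7*(-3)**2 = -1/7*9 = -9/7 ≈ -1.2857)
U(0, -6)*(-7 + O) = (-5 + 0)*(-7 - 9/7) = -5*(-58/7) = 290/7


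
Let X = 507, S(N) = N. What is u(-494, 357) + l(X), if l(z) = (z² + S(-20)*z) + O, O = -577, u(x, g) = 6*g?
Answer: 248474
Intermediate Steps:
l(z) = -577 + z² - 20*z (l(z) = (z² - 20*z) - 577 = -577 + z² - 20*z)
u(-494, 357) + l(X) = 6*357 + (-577 + 507² - 20*507) = 2142 + (-577 + 257049 - 10140) = 2142 + 246332 = 248474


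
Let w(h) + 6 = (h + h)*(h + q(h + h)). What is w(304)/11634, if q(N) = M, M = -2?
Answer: 13115/831 ≈ 15.782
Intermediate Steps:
q(N) = -2
w(h) = -6 + 2*h*(-2 + h) (w(h) = -6 + (h + h)*(h - 2) = -6 + (2*h)*(-2 + h) = -6 + 2*h*(-2 + h))
w(304)/11634 = (-6 - 4*304 + 2*304²)/11634 = (-6 - 1216 + 2*92416)*(1/11634) = (-6 - 1216 + 184832)*(1/11634) = 183610*(1/11634) = 13115/831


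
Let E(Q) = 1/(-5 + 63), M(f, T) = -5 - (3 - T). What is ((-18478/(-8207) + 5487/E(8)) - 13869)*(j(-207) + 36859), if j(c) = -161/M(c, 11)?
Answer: 275823641725072/24621 ≈ 1.1203e+10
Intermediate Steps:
M(f, T) = -8 + T (M(f, T) = -5 + (-3 + T) = -8 + T)
j(c) = -161/3 (j(c) = -161/(-8 + 11) = -161/3)
E(Q) = 1/58
((-18478/(-8207) + 5487/E(8)) - 13869)*(j(-207) + 36859) = ((-18478/(-8207) + 5487/(1/58)) - 13869)*(-161/3 + 36859) = ((-18478*(-1/8207) + 5487*58) - 13869)*(110416/3) = ((18478/8207 + 318246) - 13869)*(110416/3) = (2611863400/8207 - 13869)*(110416/3) = (2498040517/8207)*(110416/3) = 275823641725072/24621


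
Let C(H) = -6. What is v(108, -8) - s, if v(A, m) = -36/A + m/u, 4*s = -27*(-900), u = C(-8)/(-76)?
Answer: -18530/3 ≈ -6176.7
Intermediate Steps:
u = 3/38 (u = -6/(-76) = -6*(-1/76) = 3/38 ≈ 0.078947)
s = 6075 (s = (-27*(-900))/4 = (¼)*24300 = 6075)
v(A, m) = -36/A + 38*m/3 (v(A, m) = -36/A + m/(3/38) = -36/A + m*(38/3) = -36/A + 38*m/3)
v(108, -8) - s = (-36/108 + (38/3)*(-8)) - 1*6075 = (-36*1/108 - 304/3) - 6075 = (-⅓ - 304/3) - 6075 = -305/3 - 6075 = -18530/3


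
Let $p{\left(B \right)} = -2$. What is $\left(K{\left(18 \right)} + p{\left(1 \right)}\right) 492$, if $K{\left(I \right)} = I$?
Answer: $7872$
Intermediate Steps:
$\left(K{\left(18 \right)} + p{\left(1 \right)}\right) 492 = \left(18 - 2\right) 492 = 16 \cdot 492 = 7872$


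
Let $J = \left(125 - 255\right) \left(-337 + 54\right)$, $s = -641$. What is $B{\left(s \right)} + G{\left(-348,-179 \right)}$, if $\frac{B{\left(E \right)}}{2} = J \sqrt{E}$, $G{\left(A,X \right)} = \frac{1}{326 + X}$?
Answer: $\frac{1}{147} + 73580 i \sqrt{641} \approx 0.0068027 + 1.8629 \cdot 10^{6} i$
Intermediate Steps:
$J = 36790$ ($J = \left(-130\right) \left(-283\right) = 36790$)
$B{\left(E \right)} = 73580 \sqrt{E}$ ($B{\left(E \right)} = 2 \cdot 36790 \sqrt{E} = 73580 \sqrt{E}$)
$B{\left(s \right)} + G{\left(-348,-179 \right)} = 73580 \sqrt{-641} + \frac{1}{326 - 179} = 73580 i \sqrt{641} + \frac{1}{147} = \frac{1}{147} + 73580 i \sqrt{641}$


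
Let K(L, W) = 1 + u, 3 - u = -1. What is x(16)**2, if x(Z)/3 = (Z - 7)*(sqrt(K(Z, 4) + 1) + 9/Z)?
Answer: 1178793/256 + 6561*sqrt(6)/8 ≈ 6613.5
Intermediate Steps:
u = 4 (u = 3 - 1*(-1) = 3 + 1 = 4)
K(L, W) = 5 (K(L, W) = 1 + 4 = 5)
x(Z) = 3*(-7 + Z)*(sqrt(6) + 9/Z) (x(Z) = 3*((Z - 7)*(sqrt(5 + 1) + 9/Z)) = 3*((-7 + Z)*(sqrt(6) + 9/Z)) = 3*(-7 + Z)*(sqrt(6) + 9/Z))
x(16)**2 = (27 - 189/16 - 21*sqrt(6) + 3*16*sqrt(6))**2 = (27 - 189*1/16 - 21*sqrt(6) + 48*sqrt(6))**2 = (27 - 189/16 - 21*sqrt(6) + 48*sqrt(6))**2 = (243/16 + 27*sqrt(6))**2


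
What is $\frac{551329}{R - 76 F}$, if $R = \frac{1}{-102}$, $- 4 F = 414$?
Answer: $\frac{56235558}{802331} \approx 70.09$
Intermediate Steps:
$F = - \frac{207}{2}$ ($F = \left(- \frac{1}{4}\right) 414 = - \frac{207}{2} \approx -103.5$)
$R = - \frac{1}{102} \approx -0.0098039$
$\frac{551329}{R - 76 F} = \frac{551329}{- \frac{1}{102} - -7866} = \frac{551329}{- \frac{1}{102} + 7866} = \frac{551329}{\frac{802331}{102}} = 551329 \cdot \frac{102}{802331} = \frac{56235558}{802331}$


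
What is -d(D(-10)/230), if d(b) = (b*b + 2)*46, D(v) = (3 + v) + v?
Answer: -106089/1150 ≈ -92.251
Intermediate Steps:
D(v) = 3 + 2*v
d(b) = 92 + 46*b**2 (d(b) = (b**2 + 2)*46 = (2 + b**2)*46 = 92 + 46*b**2)
-d(D(-10)/230) = -(92 + 46*((3 + 2*(-10))/230)**2) = -(92 + 46*((3 - 20)*(1/230))**2) = -(92 + 46*(-17*1/230)**2) = -(92 + 46*(-17/230)**2) = -(92 + 46*(289/52900)) = -(92 + 289/1150) = -1*106089/1150 = -106089/1150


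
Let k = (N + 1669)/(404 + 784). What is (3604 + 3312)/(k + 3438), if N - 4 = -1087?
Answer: 4108104/2042465 ≈ 2.0113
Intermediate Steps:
N = -1083 (N = 4 - 1087 = -1083)
k = 293/594 (k = (-1083 + 1669)/(404 + 784) = 586/1188 = 586*(1/1188) = 293/594 ≈ 0.49327)
(3604 + 3312)/(k + 3438) = (3604 + 3312)/(293/594 + 3438) = 6916/(2042465/594) = 6916*(594/2042465) = 4108104/2042465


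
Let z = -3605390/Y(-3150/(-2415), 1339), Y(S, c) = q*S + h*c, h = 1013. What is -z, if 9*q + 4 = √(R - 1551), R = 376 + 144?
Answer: 7761023765970710/2919823504338983 - 829239700*I*√1031/2919823504338983 ≈ 2.658 - 9.1191e-6*I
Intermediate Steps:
R = 520
q = -4/9 + I*√1031/9 (q = -4/9 + √(520 - 1551)/9 = -4/9 + √(-1031)/9 = -4/9 + (I*√1031)/9 = -4/9 + I*√1031/9 ≈ -0.44444 + 3.5677*I)
Y(S, c) = 1013*c + S*(-4/9 + I*√1031/9) (Y(S, c) = (-4/9 + I*√1031/9)*S + 1013*c = S*(-4/9 + I*√1031/9) + 1013*c = 1013*c + S*(-4/9 + I*√1031/9))
z = -3605390/(93592043/69 + 10*I*√1031/69) (z = -3605390/(1013*1339 - (-3150/(-2415))*(4 - I*√1031)/9) = -3605390/(1356407 - (-3150*(-1/2415))*(4 - I*√1031)/9) = -3605390/(1356407 - ⅑*30/23*(4 - I*√1031)) = -3605390/(1356407 + (-40/69 + 10*I*√1031/69)) = -3605390/(93592043/69 + 10*I*√1031/69) ≈ -2.658 + 9.1191e-6*I)
-z = -(-7761023765970710/2919823504338983 + 829239700*I*√1031/2919823504338983) = 7761023765970710/2919823504338983 - 829239700*I*√1031/2919823504338983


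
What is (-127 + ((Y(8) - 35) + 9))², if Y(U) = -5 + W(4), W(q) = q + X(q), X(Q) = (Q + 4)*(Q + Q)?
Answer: 8100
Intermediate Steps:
X(Q) = 2*Q*(4 + Q) (X(Q) = (4 + Q)*(2*Q) = 2*Q*(4 + Q))
W(q) = q + 2*q*(4 + q)
Y(U) = 63 (Y(U) = -5 + 4*(9 + 2*4) = -5 + 4*(9 + 8) = -5 + 4*17 = -5 + 68 = 63)
(-127 + ((Y(8) - 35) + 9))² = (-127 + ((63 - 35) + 9))² = (-127 + (28 + 9))² = (-127 + 37)² = (-90)² = 8100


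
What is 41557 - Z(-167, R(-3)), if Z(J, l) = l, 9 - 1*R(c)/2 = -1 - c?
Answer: 41543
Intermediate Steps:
R(c) = 20 + 2*c (R(c) = 18 - 2*(-1 - c) = 18 + (2 + 2*c) = 20 + 2*c)
41557 - Z(-167, R(-3)) = 41557 - (20 + 2*(-3)) = 41557 - (20 - 6) = 41557 - 1*14 = 41557 - 14 = 41543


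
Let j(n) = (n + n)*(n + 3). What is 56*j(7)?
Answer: 7840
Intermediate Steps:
j(n) = 2*n*(3 + n) (j(n) = (2*n)*(3 + n) = 2*n*(3 + n))
56*j(7) = 56*(2*7*(3 + 7)) = 56*(2*7*10) = 56*140 = 7840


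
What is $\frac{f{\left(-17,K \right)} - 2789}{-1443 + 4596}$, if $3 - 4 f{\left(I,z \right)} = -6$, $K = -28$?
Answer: $- \frac{11147}{12612} \approx -0.88384$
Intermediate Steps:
$f{\left(I,z \right)} = \frac{9}{4}$ ($f{\left(I,z \right)} = \frac{3}{4} - - \frac{3}{2} = \frac{3}{4} + \frac{3}{2} = \frac{9}{4}$)
$\frac{f{\left(-17,K \right)} - 2789}{-1443 + 4596} = \frac{\frac{9}{4} - 2789}{-1443 + 4596} = - \frac{11147}{4 \cdot 3153} = \left(- \frac{11147}{4}\right) \frac{1}{3153} = - \frac{11147}{12612}$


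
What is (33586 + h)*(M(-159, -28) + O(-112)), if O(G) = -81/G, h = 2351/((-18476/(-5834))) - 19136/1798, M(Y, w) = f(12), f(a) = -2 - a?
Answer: -13671155991637/30005024 ≈ -4.5563e+5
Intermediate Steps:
M(Y, w) = -14 (M(Y, w) = -2 - 1*12 = -2 - 12 = -14)
h = 196026879/267902 (h = 2351/((-18476*(-1/5834))) - 19136*1/1798 = 2351/(9238/2917) - 9568/899 = 2351*(2917/9238) - 9568/899 = 6857867/9238 - 9568/899 = 196026879/267902 ≈ 731.71)
(33586 + h)*(M(-159, -28) + O(-112)) = (33586 + 196026879/267902)*(-14 - 81/(-112)) = 9193783451*(-14 - 81*(-1/112))/267902 = 9193783451*(-14 + 81/112)/267902 = (9193783451/267902)*(-1487/112) = -13671155991637/30005024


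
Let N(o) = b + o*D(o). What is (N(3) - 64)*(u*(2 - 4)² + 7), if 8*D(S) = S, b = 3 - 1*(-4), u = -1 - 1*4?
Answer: 5811/8 ≈ 726.38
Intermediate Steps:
u = -5 (u = -1 - 4 = -5)
b = 7 (b = 3 + 4 = 7)
D(S) = S/8
N(o) = 7 + o²/8 (N(o) = 7 + o*(o/8) = 7 + o²/8)
(N(3) - 64)*(u*(2 - 4)² + 7) = ((7 + (⅛)*3²) - 64)*(-5*(2 - 4)² + 7) = ((7 + (⅛)*9) - 64)*(-5*(-2)² + 7) = ((7 + 9/8) - 64)*(-5*4 + 7) = (65/8 - 64)*(-20 + 7) = -447/8*(-13) = 5811/8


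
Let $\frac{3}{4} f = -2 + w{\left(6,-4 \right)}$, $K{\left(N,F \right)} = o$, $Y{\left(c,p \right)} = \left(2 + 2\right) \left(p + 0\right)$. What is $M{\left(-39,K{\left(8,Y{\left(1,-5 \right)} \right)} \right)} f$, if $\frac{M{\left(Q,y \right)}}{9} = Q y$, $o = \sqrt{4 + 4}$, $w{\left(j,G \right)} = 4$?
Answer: $- 1872 \sqrt{2} \approx -2647.4$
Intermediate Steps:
$Y{\left(c,p \right)} = 4 p$
$o = 2 \sqrt{2}$ ($o = \sqrt{8} = 2 \sqrt{2} \approx 2.8284$)
$K{\left(N,F \right)} = 2 \sqrt{2}$
$M{\left(Q,y \right)} = 9 Q y$
$f = \frac{8}{3}$ ($f = \frac{4 \left(-2 + 4\right)}{3} = \frac{4}{3} \cdot 2 = \frac{8}{3} \approx 2.6667$)
$M{\left(-39,K{\left(8,Y{\left(1,-5 \right)} \right)} \right)} f = 9 \left(-39\right) 2 \sqrt{2} \cdot \frac{8}{3} = - 702 \sqrt{2} \cdot \frac{8}{3} = - 1872 \sqrt{2}$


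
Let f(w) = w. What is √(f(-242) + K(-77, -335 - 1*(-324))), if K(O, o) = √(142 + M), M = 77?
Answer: √(-242 + √219) ≈ 15.073*I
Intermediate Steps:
K(O, o) = √219 (K(O, o) = √(142 + 77) = √219)
√(f(-242) + K(-77, -335 - 1*(-324))) = √(-242 + √219)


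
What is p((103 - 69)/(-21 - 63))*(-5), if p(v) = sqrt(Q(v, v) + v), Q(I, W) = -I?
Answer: 0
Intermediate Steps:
p(v) = 0 (p(v) = sqrt(-v + v) = sqrt(0) = 0)
p((103 - 69)/(-21 - 63))*(-5) = 0*(-5) = 0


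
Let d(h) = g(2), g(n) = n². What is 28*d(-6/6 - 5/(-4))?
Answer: 112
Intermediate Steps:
d(h) = 4 (d(h) = 2² = 4)
28*d(-6/6 - 5/(-4)) = 28*4 = 112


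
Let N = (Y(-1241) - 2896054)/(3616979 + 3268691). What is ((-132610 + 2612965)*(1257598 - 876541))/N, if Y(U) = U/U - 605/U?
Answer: -4038236765238190410225/1797000584 ≈ -2.2472e+12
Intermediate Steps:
Y(U) = 1 - 605/U
N = -1797000584/4272558235 (N = ((-605 - 1241)/(-1241) - 2896054)/(3616979 + 3268691) = (-1/1241*(-1846) - 2896054)/6885670 = (1846/1241 - 2896054)*(1/6885670) = -3594001168/1241*1/6885670 = -1797000584/4272558235 ≈ -0.42059)
((-132610 + 2612965)*(1257598 - 876541))/N = ((-132610 + 2612965)*(1257598 - 876541))/(-1797000584/4272558235) = (2480355*381057)*(-4272558235/1797000584) = 945156635235*(-4272558235/1797000584) = -4038236765238190410225/1797000584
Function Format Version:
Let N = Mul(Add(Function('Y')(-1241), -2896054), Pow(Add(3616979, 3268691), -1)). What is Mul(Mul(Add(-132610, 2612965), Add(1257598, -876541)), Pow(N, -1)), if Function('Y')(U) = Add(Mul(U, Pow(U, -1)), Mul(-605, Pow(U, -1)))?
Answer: Rational(-4038236765238190410225, 1797000584) ≈ -2.2472e+12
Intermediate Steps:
Function('Y')(U) = Add(1, Mul(-605, Pow(U, -1)))
N = Rational(-1797000584, 4272558235) (N = Mul(Add(Mul(Pow(-1241, -1), Add(-605, -1241)), -2896054), Pow(Add(3616979, 3268691), -1)) = Mul(Add(Mul(Rational(-1, 1241), -1846), -2896054), Pow(6885670, -1)) = Mul(Add(Rational(1846, 1241), -2896054), Rational(1, 6885670)) = Mul(Rational(-3594001168, 1241), Rational(1, 6885670)) = Rational(-1797000584, 4272558235) ≈ -0.42059)
Mul(Mul(Add(-132610, 2612965), Add(1257598, -876541)), Pow(N, -1)) = Mul(Mul(Add(-132610, 2612965), Add(1257598, -876541)), Pow(Rational(-1797000584, 4272558235), -1)) = Mul(Mul(2480355, 381057), Rational(-4272558235, 1797000584)) = Mul(945156635235, Rational(-4272558235, 1797000584)) = Rational(-4038236765238190410225, 1797000584)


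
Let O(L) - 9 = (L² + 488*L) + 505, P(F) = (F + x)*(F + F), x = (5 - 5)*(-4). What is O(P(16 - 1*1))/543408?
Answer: 211307/271704 ≈ 0.77771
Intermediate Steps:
x = 0 (x = 0*(-4) = 0)
P(F) = 2*F² (P(F) = (F + 0)*(F + F) = F*(2*F) = 2*F²)
O(L) = 514 + L² + 488*L (O(L) = 9 + ((L² + 488*L) + 505) = 9 + (505 + L² + 488*L) = 514 + L² + 488*L)
O(P(16 - 1*1))/543408 = (514 + (2*(16 - 1*1)²)² + 488*(2*(16 - 1*1)²))/543408 = (514 + (2*(16 - 1)²)² + 488*(2*(16 - 1)²))*(1/543408) = (514 + (2*15²)² + 488*(2*15²))*(1/543408) = (514 + (2*225)² + 488*(2*225))*(1/543408) = (514 + 450² + 488*450)*(1/543408) = (514 + 202500 + 219600)*(1/543408) = 422614*(1/543408) = 211307/271704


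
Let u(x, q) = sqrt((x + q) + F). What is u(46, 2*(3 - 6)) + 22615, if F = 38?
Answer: 22615 + sqrt(78) ≈ 22624.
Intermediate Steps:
u(x, q) = sqrt(38 + q + x) (u(x, q) = sqrt((x + q) + 38) = sqrt((q + x) + 38) = sqrt(38 + q + x))
u(46, 2*(3 - 6)) + 22615 = sqrt(38 + 2*(3 - 6) + 46) + 22615 = sqrt(38 + 2*(-3) + 46) + 22615 = sqrt(38 - 6 + 46) + 22615 = sqrt(78) + 22615 = 22615 + sqrt(78)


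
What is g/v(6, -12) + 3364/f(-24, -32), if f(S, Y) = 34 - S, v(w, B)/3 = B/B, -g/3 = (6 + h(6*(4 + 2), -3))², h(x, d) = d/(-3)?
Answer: 9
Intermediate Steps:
h(x, d) = -d/3 (h(x, d) = d*(-⅓) = -d/3)
g = -147 (g = -3*(6 - ⅓*(-3))² = -3*(6 + 1)² = -3*7² = -3*49 = -147)
v(w, B) = 3 (v(w, B) = 3*(B/B) = 3*1 = 3)
g/v(6, -12) + 3364/f(-24, -32) = -147/3 + 3364/(34 - 1*(-24)) = -147*⅓ + 3364/(34 + 24) = -49 + 3364/58 = -49 + 3364*(1/58) = -49 + 58 = 9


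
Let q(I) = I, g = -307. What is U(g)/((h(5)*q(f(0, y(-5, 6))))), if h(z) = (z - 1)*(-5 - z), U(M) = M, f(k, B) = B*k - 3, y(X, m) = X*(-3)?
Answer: -307/120 ≈ -2.5583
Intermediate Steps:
y(X, m) = -3*X
f(k, B) = -3 + B*k
h(z) = (-1 + z)*(-5 - z)
U(g)/((h(5)*q(f(0, y(-5, 6))))) = -307*1/((-3 - 3*(-5)*0)*(5 - 1*5**2 - 4*5)) = -307*1/((-3 + 15*0)*(5 - 1*25 - 20)) = -307*1/((-3 + 0)*(5 - 25 - 20)) = -307/((-40*(-3))) = -307/120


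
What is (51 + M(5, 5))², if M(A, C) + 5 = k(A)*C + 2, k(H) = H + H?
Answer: 9604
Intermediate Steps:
k(H) = 2*H
M(A, C) = -3 + 2*A*C (M(A, C) = -5 + ((2*A)*C + 2) = -5 + (2*A*C + 2) = -5 + (2 + 2*A*C) = -3 + 2*A*C)
(51 + M(5, 5))² = (51 + (-3 + 2*5*5))² = (51 + (-3 + 50))² = (51 + 47)² = 98² = 9604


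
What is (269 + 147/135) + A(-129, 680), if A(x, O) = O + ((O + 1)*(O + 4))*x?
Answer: -2703949466/45 ≈ -6.0088e+7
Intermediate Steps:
A(x, O) = O + x*(1 + O)*(4 + O) (A(x, O) = O + ((1 + O)*(4 + O))*x = O + x*(1 + O)*(4 + O))
(269 + 147/135) + A(-129, 680) = (269 + 147/135) + (680 + 4*(-129) - 129*680² + 5*680*(-129)) = (269 + 147*(1/135)) + (680 - 516 - 129*462400 - 438600) = (269 + 49/45) + (680 - 516 - 59649600 - 438600) = 12154/45 - 60088036 = -2703949466/45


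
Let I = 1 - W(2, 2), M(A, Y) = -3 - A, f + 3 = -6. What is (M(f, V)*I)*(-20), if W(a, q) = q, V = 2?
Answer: 120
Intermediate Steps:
f = -9 (f = -3 - 6 = -9)
I = -1 (I = 1 - 1*2 = 1 - 2 = -1)
(M(f, V)*I)*(-20) = ((-3 - 1*(-9))*(-1))*(-20) = ((-3 + 9)*(-1))*(-20) = (6*(-1))*(-20) = -6*(-20) = 120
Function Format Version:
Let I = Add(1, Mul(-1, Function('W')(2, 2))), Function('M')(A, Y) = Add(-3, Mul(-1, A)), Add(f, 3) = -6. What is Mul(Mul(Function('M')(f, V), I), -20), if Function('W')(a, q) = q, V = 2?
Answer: 120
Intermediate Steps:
f = -9 (f = Add(-3, -6) = -9)
I = -1 (I = Add(1, Mul(-1, 2)) = Add(1, -2) = -1)
Mul(Mul(Function('M')(f, V), I), -20) = Mul(Mul(Add(-3, Mul(-1, -9)), -1), -20) = Mul(Mul(Add(-3, 9), -1), -20) = Mul(Mul(6, -1), -20) = Mul(-6, -20) = 120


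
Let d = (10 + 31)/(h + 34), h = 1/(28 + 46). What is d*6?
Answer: 6068/839 ≈ 7.2324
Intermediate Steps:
h = 1/74 ≈ 0.013514
d = 3034/2517 (d = (10 + 31)/(1/74 + 34) = 41/(2517/74) = 41*(74/2517) = 3034/2517 ≈ 1.2054)
d*6 = (3034/2517)*6 = 6068/839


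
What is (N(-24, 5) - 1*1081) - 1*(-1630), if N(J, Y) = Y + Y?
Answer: 559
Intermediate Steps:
N(J, Y) = 2*Y
(N(-24, 5) - 1*1081) - 1*(-1630) = (2*5 - 1*1081) - 1*(-1630) = (10 - 1081) + 1630 = -1071 + 1630 = 559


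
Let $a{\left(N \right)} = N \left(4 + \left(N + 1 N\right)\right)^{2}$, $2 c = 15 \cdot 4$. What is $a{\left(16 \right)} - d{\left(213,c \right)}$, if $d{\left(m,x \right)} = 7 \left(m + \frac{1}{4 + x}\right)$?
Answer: $\frac{654323}{34} \approx 19245.0$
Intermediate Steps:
$c = 30$ ($c = \frac{15 \cdot 4}{2} = \frac{1}{2} \cdot 60 = 30$)
$a{\left(N \right)} = N \left(4 + 2 N\right)^{2}$ ($a{\left(N \right)} = N \left(4 + \left(N + N\right)\right)^{2} = N \left(4 + 2 N\right)^{2}$)
$d{\left(m,x \right)} = 7 m + \frac{7}{4 + x}$
$a{\left(16 \right)} - d{\left(213,c \right)} = 4 \cdot 16 \left(2 + 16\right)^{2} - \frac{7 \left(1 + 4 \cdot 213 + 213 \cdot 30\right)}{4 + 30} = 4 \cdot 16 \cdot 18^{2} - \frac{7 \left(1 + 852 + 6390\right)}{34} = 4 \cdot 16 \cdot 324 - 7 \cdot \frac{1}{34} \cdot 7243 = 20736 - \frac{50701}{34} = \frac{654323}{34}$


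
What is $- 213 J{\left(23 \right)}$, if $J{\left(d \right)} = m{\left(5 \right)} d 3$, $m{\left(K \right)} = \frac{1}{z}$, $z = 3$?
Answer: $-4899$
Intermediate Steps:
$m{\left(K \right)} = \frac{1}{3}$
$J{\left(d \right)} = d$ ($J{\left(d \right)} = \frac{d}{3} \cdot 3 = d$)
$- 213 J{\left(23 \right)} = \left(-213\right) 23 = -4899$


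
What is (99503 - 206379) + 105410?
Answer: -1466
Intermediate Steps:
(99503 - 206379) + 105410 = -106876 + 105410 = -1466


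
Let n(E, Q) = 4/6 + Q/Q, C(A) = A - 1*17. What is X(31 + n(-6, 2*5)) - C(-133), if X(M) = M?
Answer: 548/3 ≈ 182.67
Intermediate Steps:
C(A) = -17 + A (C(A) = A - 17 = -17 + A)
n(E, Q) = 5/3 (n(E, Q) = 4*(⅙) + 1 = ⅔ + 1 = 5/3)
X(31 + n(-6, 2*5)) - C(-133) = (31 + 5/3) - (-17 - 133) = 98/3 - 1*(-150) = 98/3 + 150 = 548/3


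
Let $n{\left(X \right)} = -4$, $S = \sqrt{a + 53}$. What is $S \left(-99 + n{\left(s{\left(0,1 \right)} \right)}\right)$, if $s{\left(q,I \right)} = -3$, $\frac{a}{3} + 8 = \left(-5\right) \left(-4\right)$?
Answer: $- 103 \sqrt{89} \approx -971.7$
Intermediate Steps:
$a = 36$ ($a = -24 + 3 \left(\left(-5\right) \left(-4\right)\right) = -24 + 3 \cdot 20 = -24 + 60 = 36$)
$S = \sqrt{89}$ ($S = \sqrt{36 + 53} = \sqrt{89} \approx 9.434$)
$S \left(-99 + n{\left(s{\left(0,1 \right)} \right)}\right) = \sqrt{89} \left(-99 - 4\right) = \sqrt{89} \left(-103\right) = - 103 \sqrt{89}$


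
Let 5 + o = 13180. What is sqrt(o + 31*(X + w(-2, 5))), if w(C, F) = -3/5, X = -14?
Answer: 6*sqrt(8835)/5 ≈ 112.79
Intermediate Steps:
o = 13175 (o = -5 + 13180 = 13175)
w(C, F) = -3/5 (w(C, F) = -3*1/5 = -3/5)
sqrt(o + 31*(X + w(-2, 5))) = sqrt(13175 + 31*(-14 - 3/5)) = sqrt(13175 + 31*(-73/5)) = sqrt(13175 - 2263/5) = sqrt(63612/5) = 6*sqrt(8835)/5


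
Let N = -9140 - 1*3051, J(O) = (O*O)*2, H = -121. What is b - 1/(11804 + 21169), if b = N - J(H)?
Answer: -1367489230/32973 ≈ -41473.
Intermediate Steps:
J(O) = 2*O² (J(O) = O²*2 = 2*O²)
N = -12191 (N = -9140 - 3051 = -12191)
b = -41473 (b = -12191 - 2*(-121)² = -12191 - 2*14641 = -12191 - 1*29282 = -12191 - 29282 = -41473)
b - 1/(11804 + 21169) = -41473 - 1/(11804 + 21169) = -41473 - 1/32973 = -1367489230/32973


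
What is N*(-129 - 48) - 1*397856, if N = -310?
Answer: -342986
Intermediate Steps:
N*(-129 - 48) - 1*397856 = -310*(-129 - 48) - 1*397856 = -310*(-177) - 397856 = 54870 - 397856 = -342986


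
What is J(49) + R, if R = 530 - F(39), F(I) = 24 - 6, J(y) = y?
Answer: 561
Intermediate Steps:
F(I) = 18
R = 512 (R = 530 - 1*18 = 530 - 18 = 512)
J(49) + R = 49 + 512 = 561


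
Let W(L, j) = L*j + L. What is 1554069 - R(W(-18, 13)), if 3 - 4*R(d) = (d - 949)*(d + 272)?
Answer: 6192253/4 ≈ 1.5481e+6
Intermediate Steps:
W(L, j) = L + L*j
R(d) = 3/4 - (-949 + d)*(272 + d)/4 (R(d) = 3/4 - (d - 949)*(d + 272)/4 = 3/4 - (-949 + d)*(272 + d)/4)
1554069 - R(W(-18, 13)) = 1554069 - (258131/4 - 324*(1 + 13)**2/4 + 677*(-18*(1 + 13))/4) = 1554069 - (258131/4 - (-18*14)**2/4 + 677*(-18*14)/4) = 1554069 - (258131/4 - 1/4*(-252)**2 + (677/4)*(-252)) = 1554069 - (258131/4 - 1/4*63504 - 42651) = 1554069 - (258131/4 - 15876 - 42651) = 1554069 - 1*24023/4 = 1554069 - 24023/4 = 6192253/4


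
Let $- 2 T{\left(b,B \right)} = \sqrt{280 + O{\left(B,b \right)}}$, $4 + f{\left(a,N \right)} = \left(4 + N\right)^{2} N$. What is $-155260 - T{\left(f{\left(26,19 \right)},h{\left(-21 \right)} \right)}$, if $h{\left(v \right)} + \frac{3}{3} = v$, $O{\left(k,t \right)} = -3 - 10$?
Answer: $-155260 + \frac{\sqrt{267}}{2} \approx -1.5525 \cdot 10^{5}$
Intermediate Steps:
$O{\left(k,t \right)} = -13$ ($O{\left(k,t \right)} = -3 - 10 = -13$)
$h{\left(v \right)} = -1 + v$
$f{\left(a,N \right)} = -4 + N \left(4 + N\right)^{2}$ ($f{\left(a,N \right)} = -4 + \left(4 + N\right)^{2} N = -4 + N \left(4 + N\right)^{2}$)
$T{\left(b,B \right)} = - \frac{\sqrt{267}}{2}$ ($T{\left(b,B \right)} = - \frac{\sqrt{280 - 13}}{2} = - \frac{\sqrt{267}}{2}$)
$-155260 - T{\left(f{\left(26,19 \right)},h{\left(-21 \right)} \right)} = -155260 - - \frac{\sqrt{267}}{2} = -155260 + \frac{\sqrt{267}}{2}$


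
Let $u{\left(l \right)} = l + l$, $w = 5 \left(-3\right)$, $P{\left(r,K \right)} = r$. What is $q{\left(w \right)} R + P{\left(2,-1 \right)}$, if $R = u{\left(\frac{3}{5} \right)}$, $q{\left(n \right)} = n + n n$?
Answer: $254$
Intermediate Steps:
$w = -15$
$q{\left(n \right)} = n + n^{2}$
$u{\left(l \right)} = 2 l$
$R = \frac{6}{5}$ ($R = 2 \cdot \frac{3}{5} = \frac{6}{5} \approx 1.2$)
$q{\left(w \right)} R + P{\left(2,-1 \right)} = - 15 \left(1 - 15\right) \frac{6}{5} + 2 = \left(-15\right) \left(-14\right) \frac{6}{5} + 2 = 210 \cdot \frac{6}{5} + 2 = 252 + 2 = 254$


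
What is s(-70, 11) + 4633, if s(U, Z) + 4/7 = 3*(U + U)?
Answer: 29487/7 ≈ 4212.4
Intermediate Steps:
s(U, Z) = -4/7 + 6*U (s(U, Z) = -4/7 + 3*(U + U) = -4/7 + 3*(2*U) = -4/7 + 6*U)
s(-70, 11) + 4633 = (-4/7 + 6*(-70)) + 4633 = (-4/7 - 420) + 4633 = -2944/7 + 4633 = 29487/7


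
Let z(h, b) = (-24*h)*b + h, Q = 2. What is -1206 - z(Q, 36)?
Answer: 520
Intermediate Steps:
z(h, b) = h - 24*b*h (z(h, b) = -24*b*h + h = h - 24*b*h)
-1206 - z(Q, 36) = -1206 - 2*(1 - 24*36) = -1206 - 2*(1 - 864) = -1206 - 2*(-863) = -1206 - 1*(-1726) = -1206 + 1726 = 520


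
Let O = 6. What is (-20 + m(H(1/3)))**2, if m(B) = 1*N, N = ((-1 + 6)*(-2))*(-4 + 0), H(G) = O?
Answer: 400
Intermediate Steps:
H(G) = 6
N = 40 (N = (5*(-2))*(-4) = -10*(-4) = 40)
m(B) = 40 (m(B) = 1*40 = 40)
(-20 + m(H(1/3)))**2 = (-20 + 40)**2 = 20**2 = 400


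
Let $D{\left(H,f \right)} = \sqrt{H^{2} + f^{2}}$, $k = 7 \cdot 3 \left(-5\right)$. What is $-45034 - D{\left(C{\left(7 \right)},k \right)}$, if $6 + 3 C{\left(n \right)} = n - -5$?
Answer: $-45034 - \sqrt{11029} \approx -45139.0$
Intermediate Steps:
$C{\left(n \right)} = - \frac{1}{3} + \frac{n}{3}$ ($C{\left(n \right)} = -2 + \frac{n - -5}{3} = -2 + \frac{n + 5}{3} = -2 + \frac{5 + n}{3} = -2 + \left(\frac{5}{3} + \frac{n}{3}\right) = - \frac{1}{3} + \frac{n}{3}$)
$k = -105$ ($k = 21 \left(-5\right) = -105$)
$-45034 - D{\left(C{\left(7 \right)},k \right)} = -45034 - \sqrt{\left(- \frac{1}{3} + \frac{1}{3} \cdot 7\right)^{2} + \left(-105\right)^{2}} = -45034 - \sqrt{\left(- \frac{1}{3} + \frac{7}{3}\right)^{2} + 11025} = -45034 - \sqrt{2^{2} + 11025} = -45034 - \sqrt{4 + 11025} = -45034 - \sqrt{11029}$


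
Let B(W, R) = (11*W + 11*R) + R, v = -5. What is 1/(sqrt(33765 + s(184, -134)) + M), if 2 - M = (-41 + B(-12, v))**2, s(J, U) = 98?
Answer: -54287/2947044506 - sqrt(33863)/2947044506 ≈ -1.8483e-5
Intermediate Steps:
B(W, R) = 11*W + 12*R (B(W, R) = (11*R + 11*W) + R = 11*W + 12*R)
M = -54287 (M = 2 - (-41 + (11*(-12) + 12*(-5)))**2 = 2 - (-41 + (-132 - 60))**2 = 2 - (-41 - 192)**2 = 2 - 1*(-233)**2 = 2 - 1*54289 = 2 - 54289 = -54287)
1/(sqrt(33765 + s(184, -134)) + M) = 1/(sqrt(33765 + 98) - 54287) = 1/(sqrt(33863) - 54287) = 1/(-54287 + sqrt(33863))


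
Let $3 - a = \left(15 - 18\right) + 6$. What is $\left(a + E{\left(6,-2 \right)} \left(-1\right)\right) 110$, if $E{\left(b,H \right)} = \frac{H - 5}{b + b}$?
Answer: $\frac{385}{6} \approx 64.167$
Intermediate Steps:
$a = 0$ ($a = 3 - \left(\left(15 - 18\right) + 6\right) = 3 - \left(-3 + 6\right) = 3 - 3 = 0$)
$E{\left(b,H \right)} = \frac{-5 + H}{2 b}$
$\left(a + E{\left(6,-2 \right)} \left(-1\right)\right) 110 = \left(0 + \frac{-5 - 2}{2 \cdot 6} \left(-1\right)\right) 110 = \left(0 + \frac{1}{2} \cdot \frac{1}{6} \left(-7\right) \left(-1\right)\right) 110 = \left(0 - - \frac{7}{12}\right) 110 = \left(0 + \frac{7}{12}\right) 110 = \frac{7}{12} \cdot 110 = \frac{385}{6}$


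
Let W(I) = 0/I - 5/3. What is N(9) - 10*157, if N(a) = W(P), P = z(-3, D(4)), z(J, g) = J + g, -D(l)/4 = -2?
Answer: -4715/3 ≈ -1571.7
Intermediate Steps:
D(l) = 8 (D(l) = -4*(-2) = 8)
P = 5 (P = -3 + 8 = 5)
W(I) = -5/3 (W(I) = 0 - 5*⅓ = 0 - 5/3 = -5/3)
N(a) = -5/3
N(9) - 10*157 = -5/3 - 10*157 = -5/3 - 1570 = -4715/3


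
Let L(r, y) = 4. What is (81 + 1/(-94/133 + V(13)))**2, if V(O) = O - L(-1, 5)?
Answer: 8005954576/1216609 ≈ 6580.5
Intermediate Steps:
V(O) = -4 + O (V(O) = O - 1*4 = O - 4 = -4 + O)
(81 + 1/(-94/133 + V(13)))**2 = (81 + 1/(-94/133 + (-4 + 13)))**2 = (81 + 1/(-94*1/133 + 9))**2 = (81 + 1/(-94/133 + 9))**2 = (81 + 1/(1103/133))**2 = (81 + 133/1103)**2 = (89476/1103)**2 = 8005954576/1216609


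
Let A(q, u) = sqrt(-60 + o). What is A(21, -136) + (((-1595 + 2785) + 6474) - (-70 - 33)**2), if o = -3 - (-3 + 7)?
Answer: -2945 + I*sqrt(67) ≈ -2945.0 + 8.1853*I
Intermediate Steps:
o = -7 (o = -3 - 1*4 = -3 - 4 = -7)
A(q, u) = I*sqrt(67) (A(q, u) = sqrt(-60 - 7) = sqrt(-67) = I*sqrt(67))
A(21, -136) + (((-1595 + 2785) + 6474) - (-70 - 33)**2) = I*sqrt(67) + (((-1595 + 2785) + 6474) - (-70 - 33)**2) = I*sqrt(67) + ((1190 + 6474) - 1*(-103)**2) = I*sqrt(67) + (7664 - 1*10609) = I*sqrt(67) + (7664 - 10609) = I*sqrt(67) - 2945 = -2945 + I*sqrt(67)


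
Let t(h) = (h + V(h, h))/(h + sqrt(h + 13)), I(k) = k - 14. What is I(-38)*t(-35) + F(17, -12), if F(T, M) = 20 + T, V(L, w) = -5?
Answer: (-785*I + 37*sqrt(22))/(sqrt(22) + 35*I) ≈ -21.38 - 7.8236*I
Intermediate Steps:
I(k) = -14 + k
t(h) = (-5 + h)/(h + sqrt(13 + h)) (t(h) = (h - 5)/(h + sqrt(h + 13)) = (-5 + h)/(h + sqrt(13 + h)))
I(-38)*t(-35) + F(17, -12) = (-14 - 38)*((-5 - 35)/(-35 + sqrt(13 - 35))) + (20 + 17) = -52*(-40)/(-35 + sqrt(-22)) + 37 = -52*(-40)/(-35 + I*sqrt(22)) + 37 = -(-2080)/(-35 + I*sqrt(22)) + 37 = 2080/(-35 + I*sqrt(22)) + 37 = 37 + 2080/(-35 + I*sqrt(22))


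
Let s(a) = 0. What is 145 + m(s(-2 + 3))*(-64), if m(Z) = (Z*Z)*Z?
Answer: 145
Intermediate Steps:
m(Z) = Z**3 (m(Z) = Z**2*Z = Z**3)
145 + m(s(-2 + 3))*(-64) = 145 + 0**3*(-64) = 145 + 0*(-64) = 145 + 0 = 145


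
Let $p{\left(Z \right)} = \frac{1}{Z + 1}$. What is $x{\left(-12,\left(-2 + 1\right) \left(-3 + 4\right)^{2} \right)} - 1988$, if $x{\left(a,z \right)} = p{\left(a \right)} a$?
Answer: $- \frac{21856}{11} \approx -1986.9$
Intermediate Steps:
$p{\left(Z \right)} = \frac{1}{1 + Z}$
$x{\left(a,z \right)} = \frac{a}{1 + a}$
$x{\left(-12,\left(-2 + 1\right) \left(-3 + 4\right)^{2} \right)} - 1988 = - \frac{12}{1 - 12} - 1988 = - \frac{12}{-11} - 1988 = \left(-12\right) \left(- \frac{1}{11}\right) - 1988 = \frac{12}{11} - 1988 = - \frac{21856}{11}$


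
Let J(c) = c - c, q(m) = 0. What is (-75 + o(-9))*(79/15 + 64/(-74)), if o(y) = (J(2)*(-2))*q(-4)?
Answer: -12215/37 ≈ -330.14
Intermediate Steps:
J(c) = 0
o(y) = 0 (o(y) = (0*(-2))*0 = 0*0 = 0)
(-75 + o(-9))*(79/15 + 64/(-74)) = (-75 + 0)*(79/15 + 64/(-74)) = -75*(79*(1/15) + 64*(-1/74)) = -75*(79/15 - 32/37) = -75*2443/555 = -12215/37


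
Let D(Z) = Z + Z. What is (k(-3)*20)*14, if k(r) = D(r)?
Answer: -1680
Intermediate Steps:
D(Z) = 2*Z
k(r) = 2*r
(k(-3)*20)*14 = ((2*(-3))*20)*14 = -6*20*14 = -120*14 = -1680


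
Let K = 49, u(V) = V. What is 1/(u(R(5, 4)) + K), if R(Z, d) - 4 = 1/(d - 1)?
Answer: 3/160 ≈ 0.018750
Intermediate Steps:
R(Z, d) = 4 + 1/(-1 + d) (R(Z, d) = 4 + 1/(d - 1) = 4 + 1/(-1 + d))
1/(u(R(5, 4)) + K) = 1/((-3 + 4*4)/(-1 + 4) + 49) = 1/((-3 + 16)/3 + 49) = 1/((⅓)*13 + 49) = 1/(13/3 + 49) = 1/(160/3) = 3/160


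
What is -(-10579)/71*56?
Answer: 8344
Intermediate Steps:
-(-10579)/71*56 = -71*(-149/71)*56 = 149*56 = 8344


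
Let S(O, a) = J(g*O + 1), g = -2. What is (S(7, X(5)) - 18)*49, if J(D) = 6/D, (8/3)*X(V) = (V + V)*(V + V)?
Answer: -11760/13 ≈ -904.62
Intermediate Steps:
X(V) = 3*V²/2 (X(V) = 3*((V + V)*(V + V))/8 = 3*((2*V)*(2*V))/8 = 3*(4*V²)/8 = 3*V²/2)
S(O, a) = 6/(1 - 2*O) (S(O, a) = 6/(-2*O + 1) = 6/(1 - 2*O))
(S(7, X(5)) - 18)*49 = (6/(1 - 2*7) - 18)*49 = (6/(1 - 14) - 18)*49 = (6/(-13) - 18)*49 = (6*(-1/13) - 18)*49 = (-6/13 - 18)*49 = -240/13*49 = -11760/13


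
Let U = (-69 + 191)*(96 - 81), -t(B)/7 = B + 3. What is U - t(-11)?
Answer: 1774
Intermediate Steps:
t(B) = -21 - 7*B (t(B) = -7*(B + 3) = -7*(3 + B) = -21 - 7*B)
U = 1830 (U = 122*15 = 1830)
U - t(-11) = 1830 - (-21 - 7*(-11)) = 1830 - (-21 + 77) = 1830 - 1*56 = 1830 - 56 = 1774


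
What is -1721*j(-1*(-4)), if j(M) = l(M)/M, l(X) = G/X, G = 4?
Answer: -1721/4 ≈ -430.25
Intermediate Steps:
l(X) = 4/X
j(M) = 4/M**2 (j(M) = (4/M)/M = 4/M**2)
-1721*j(-1*(-4)) = -6884/(-1*(-4))**2 = -6884/4**2 = -6884/16 = -1721*1/4 = -1721/4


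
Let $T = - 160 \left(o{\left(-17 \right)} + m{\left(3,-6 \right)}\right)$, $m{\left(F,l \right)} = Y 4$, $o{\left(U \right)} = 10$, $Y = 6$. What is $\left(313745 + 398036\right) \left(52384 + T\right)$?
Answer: $33413847264$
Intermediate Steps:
$m{\left(F,l \right)} = 24$ ($m{\left(F,l \right)} = 6 \cdot 4 = 24$)
$T = -5440$ ($T = - 160 \left(10 + 24\right) = \left(-160\right) 34 = -5440$)
$\left(313745 + 398036\right) \left(52384 + T\right) = \left(313745 + 398036\right) \left(52384 - 5440\right) = 711781 \cdot 46944 = 33413847264$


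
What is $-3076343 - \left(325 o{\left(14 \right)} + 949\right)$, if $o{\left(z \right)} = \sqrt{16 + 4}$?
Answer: $-3077292 - 650 \sqrt{5} \approx -3.0787 \cdot 10^{6}$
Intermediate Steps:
$o{\left(z \right)} = 2 \sqrt{5}$ ($o{\left(z \right)} = \sqrt{20} = 2 \sqrt{5}$)
$-3076343 - \left(325 o{\left(14 \right)} + 949\right) = -3076343 - \left(325 \cdot 2 \sqrt{5} + 949\right) = -3076343 - \left(650 \sqrt{5} + 949\right) = -3076343 - \left(949 + 650 \sqrt{5}\right) = -3077292 - 650 \sqrt{5}$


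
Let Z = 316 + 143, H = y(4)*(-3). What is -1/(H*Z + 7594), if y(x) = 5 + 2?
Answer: 1/2045 ≈ 0.00048900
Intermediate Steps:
y(x) = 7
H = -21 (H = 7*(-3) = -21)
Z = 459
-1/(H*Z + 7594) = -1/(-21*459 + 7594) = -1/(-9639 + 7594) = -1/(-2045) = -1*(-1/2045) = 1/2045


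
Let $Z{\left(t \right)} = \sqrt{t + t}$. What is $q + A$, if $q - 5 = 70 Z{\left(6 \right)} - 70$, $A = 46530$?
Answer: $46465 + 140 \sqrt{3} \approx 46708.0$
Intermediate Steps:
$Z{\left(t \right)} = \sqrt{2} \sqrt{t}$ ($Z{\left(t \right)} = \sqrt{2 t} = \sqrt{2} \sqrt{t}$)
$q = -65 + 140 \sqrt{3}$ ($q = 5 - \left(70 - 70 \sqrt{2} \sqrt{6}\right) = 5 - \left(70 - 70 \cdot 2 \sqrt{3}\right) = 5 - \left(70 - 140 \sqrt{3}\right) = -65 + 140 \sqrt{3} \approx 177.49$)
$q + A = \left(-65 + 140 \sqrt{3}\right) + 46530 = 46465 + 140 \sqrt{3}$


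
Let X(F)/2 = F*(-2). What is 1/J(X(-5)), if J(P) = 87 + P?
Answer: 1/107 ≈ 0.0093458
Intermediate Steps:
X(F) = -4*F (X(F) = 2*(F*(-2)) = 2*(-2*F) = -4*F)
1/J(X(-5)) = 1/(87 - 4*(-5)) = 1/(87 + 20) = 1/107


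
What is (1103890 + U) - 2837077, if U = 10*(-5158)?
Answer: -1784767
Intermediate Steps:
U = -51580
(1103890 + U) - 2837077 = (1103890 - 51580) - 2837077 = 1052310 - 2837077 = -1784767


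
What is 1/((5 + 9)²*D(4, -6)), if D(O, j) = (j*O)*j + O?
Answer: 1/29008 ≈ 3.4473e-5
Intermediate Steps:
D(O, j) = O + O*j² (D(O, j) = (O*j)*j + O = O*j² + O = O + O*j²)
1/((5 + 9)²*D(4, -6)) = 1/((5 + 9)²*(4*(1 + (-6)²))) = 1/(14²*(4*(1 + 36))) = 1/(196*(4*37)) = 1/(196*148) = 1/29008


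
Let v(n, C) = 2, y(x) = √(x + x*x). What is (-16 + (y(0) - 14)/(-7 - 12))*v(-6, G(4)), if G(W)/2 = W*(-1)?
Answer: -580/19 ≈ -30.526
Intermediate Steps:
G(W) = -2*W (G(W) = 2*(W*(-1)) = 2*(-W) = -2*W)
y(x) = √(x + x²)
(-16 + (y(0) - 14)/(-7 - 12))*v(-6, G(4)) = (-16 + (√(0*(1 + 0)) - 14)/(-7 - 12))*2 = (-16 + (√(0*1) - 14)/(-19))*2 = (-16 + (√0 - 14)*(-1/19))*2 = (-16 + (0 - 14)*(-1/19))*2 = (-16 - 14*(-1/19))*2 = (-16 + 14/19)*2 = -290/19*2 = -580/19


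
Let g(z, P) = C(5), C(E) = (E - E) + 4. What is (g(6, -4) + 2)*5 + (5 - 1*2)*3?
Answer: 39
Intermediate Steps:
C(E) = 4 (C(E) = 0 + 4 = 4)
g(z, P) = 4
(g(6, -4) + 2)*5 + (5 - 1*2)*3 = (4 + 2)*5 + (5 - 1*2)*3 = 6*5 + (5 - 2)*3 = 30 + 3*3 = 30 + 9 = 39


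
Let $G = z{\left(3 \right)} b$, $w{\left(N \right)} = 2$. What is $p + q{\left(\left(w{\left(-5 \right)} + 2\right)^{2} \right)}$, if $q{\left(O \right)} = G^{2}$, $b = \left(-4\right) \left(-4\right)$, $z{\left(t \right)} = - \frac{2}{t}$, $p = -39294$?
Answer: $- \frac{352622}{9} \approx -39180.0$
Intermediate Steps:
$b = 16$
$G = - \frac{32}{3}$ ($G = - \frac{2}{3} \cdot 16 = \left(-2\right) \frac{1}{3} \cdot 16 = \left(- \frac{2}{3}\right) 16 = - \frac{32}{3} \approx -10.667$)
$q{\left(O \right)} = \frac{1024}{9}$ ($q{\left(O \right)} = \left(- \frac{32}{3}\right)^{2} = \frac{1024}{9}$)
$p + q{\left(\left(w{\left(-5 \right)} + 2\right)^{2} \right)} = -39294 + \frac{1024}{9} = - \frac{352622}{9}$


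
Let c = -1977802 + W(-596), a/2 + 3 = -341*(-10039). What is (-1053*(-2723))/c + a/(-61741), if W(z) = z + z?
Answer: -13726395630827/122185068554 ≈ -112.34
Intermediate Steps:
W(z) = 2*z
a = 6846592 (a = -6 + 2*(-341*(-10039)) = -6 + 2*3423299 = -6 + 6846598 = 6846592)
c = -1978994 (c = -1977802 + 2*(-596) = -1977802 - 1192 = -1978994)
(-1053*(-2723))/c + a/(-61741) = -1053*(-2723)/(-1978994) + 6846592/(-61741) = 2867319*(-1/1978994) + 6846592*(-1/61741) = -2867319/1978994 - 6846592/61741 = -13726395630827/122185068554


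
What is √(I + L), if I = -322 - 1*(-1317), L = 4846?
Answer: 3*√649 ≈ 76.426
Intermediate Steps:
I = 995 (I = -322 + 1317 = 995)
√(I + L) = √(995 + 4846) = √5841 = 3*√649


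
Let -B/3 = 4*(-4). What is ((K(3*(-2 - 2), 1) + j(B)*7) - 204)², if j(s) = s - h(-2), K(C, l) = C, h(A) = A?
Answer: 17956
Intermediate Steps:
B = 48 (B = -12*(-4) = -3*(-16) = 48)
j(s) = 2 + s (j(s) = s - 1*(-2) = s + 2 = 2 + s)
((K(3*(-2 - 2), 1) + j(B)*7) - 204)² = ((3*(-2 - 2) + (2 + 48)*7) - 204)² = ((3*(-4) + 50*7) - 204)² = ((-12 + 350) - 204)² = (338 - 204)² = 134² = 17956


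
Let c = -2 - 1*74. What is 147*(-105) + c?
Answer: -15511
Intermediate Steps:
c = -76 (c = -2 - 74 = -76)
147*(-105) + c = 147*(-105) - 76 = -15435 - 76 = -15511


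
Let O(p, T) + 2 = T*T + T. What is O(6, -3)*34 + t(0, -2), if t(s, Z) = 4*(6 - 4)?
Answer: 144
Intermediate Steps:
t(s, Z) = 8 (t(s, Z) = 4*2 = 8)
O(p, T) = -2 + T + T**2 (O(p, T) = -2 + (T*T + T) = -2 + (T**2 + T) = -2 + (T + T**2) = -2 + T + T**2)
O(6, -3)*34 + t(0, -2) = (-2 - 3 + (-3)**2)*34 + 8 = (-2 - 3 + 9)*34 + 8 = 4*34 + 8 = 136 + 8 = 144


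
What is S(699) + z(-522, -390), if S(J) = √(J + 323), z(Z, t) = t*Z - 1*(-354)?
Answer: 203934 + √1022 ≈ 2.0397e+5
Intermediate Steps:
z(Z, t) = 354 + Z*t (z(Z, t) = Z*t + 354 = 354 + Z*t)
S(J) = √(323 + J)
S(699) + z(-522, -390) = √(323 + 699) + (354 - 522*(-390)) = √1022 + (354 + 203580) = √1022 + 203934 = 203934 + √1022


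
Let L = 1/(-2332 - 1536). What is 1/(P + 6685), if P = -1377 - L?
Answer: 3868/20531345 ≈ 0.00018839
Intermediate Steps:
L = -1/3868 (L = 1/(-3868) = -1/3868 ≈ -0.00025853)
P = -5326235/3868 (P = -1377 - 1*(-1/3868) = -1377 + 1/3868 = -5326235/3868 ≈ -1377.0)
1/(P + 6685) = 1/(-5326235/3868 + 6685) = 1/(20531345/3868) = 3868/20531345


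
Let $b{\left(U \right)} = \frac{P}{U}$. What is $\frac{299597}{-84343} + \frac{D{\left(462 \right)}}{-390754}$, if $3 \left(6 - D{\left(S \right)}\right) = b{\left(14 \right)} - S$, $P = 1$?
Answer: $- \frac{702493314059}{197744187732} \approx -3.5525$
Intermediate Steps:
$b{\left(U \right)} = \frac{1}{U}$ ($b{\left(U \right)} = 1 \frac{1}{U} = \frac{1}{U}$)
$D{\left(S \right)} = \frac{251}{42} + \frac{S}{3}$ ($D{\left(S \right)} = 6 - \frac{\frac{1}{14} - S}{3} = 6 + \left(- \frac{1}{42} + \frac{S}{3}\right) = \frac{251}{42} + \frac{S}{3}$)
$\frac{299597}{-84343} + \frac{D{\left(462 \right)}}{-390754} = \frac{299597}{-84343} + \frac{\frac{251}{42} + \frac{1}{3} \cdot 462}{-390754} = 299597 \left(- \frac{1}{84343}\right) + \left(\frac{251}{42} + 154\right) \left(- \frac{1}{390754}\right) = - \frac{299597}{84343} + \frac{6719}{42} \left(- \frac{1}{390754}\right) = - \frac{299597}{84343} - \frac{6719}{16411668} = - \frac{702493314059}{197744187732}$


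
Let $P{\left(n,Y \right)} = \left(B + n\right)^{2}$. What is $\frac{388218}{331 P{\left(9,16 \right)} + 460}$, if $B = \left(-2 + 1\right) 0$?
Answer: $\frac{388218}{27271} \approx 14.236$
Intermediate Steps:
$B = 0$ ($B = \left(-1\right) 0 = 0$)
$P{\left(n,Y \right)} = n^{2}$ ($P{\left(n,Y \right)} = \left(0 + n\right)^{2} = n^{2}$)
$\frac{388218}{331 P{\left(9,16 \right)} + 460} = \frac{388218}{331 \cdot 9^{2} + 460} = \frac{388218}{331 \cdot 81 + 460} = \frac{388218}{26811 + 460} = \frac{388218}{27271}$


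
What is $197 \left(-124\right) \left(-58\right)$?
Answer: $1416824$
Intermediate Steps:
$197 \left(-124\right) \left(-58\right) = \left(-24428\right) \left(-58\right) = 1416824$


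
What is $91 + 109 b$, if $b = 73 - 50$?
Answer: $2598$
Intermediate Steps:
$b = 23$
$91 + 109 b = 91 + 109 \cdot 23 = 91 + 2507 = 2598$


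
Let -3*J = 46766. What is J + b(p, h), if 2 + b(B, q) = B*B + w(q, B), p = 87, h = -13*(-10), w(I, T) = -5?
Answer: -24080/3 ≈ -8026.7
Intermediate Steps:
h = 130
b(B, q) = -7 + B**2 (b(B, q) = -2 + (B*B - 5) = -2 + (B**2 - 5) = -2 + (-5 + B**2) = -7 + B**2)
J = -46766/3 (J = -1/3*46766 = -46766/3 ≈ -15589.)
J + b(p, h) = -46766/3 + (-7 + 87**2) = -46766/3 + (-7 + 7569) = -46766/3 + 7562 = -24080/3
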